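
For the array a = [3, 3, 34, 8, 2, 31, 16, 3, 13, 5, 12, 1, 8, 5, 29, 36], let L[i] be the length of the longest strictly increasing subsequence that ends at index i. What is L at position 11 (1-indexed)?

4

dp[i] = 1 + max{dp[j] : j<i, a[j]<a[i]} (or 1 if no such j):
i:      1  2  3  4  5  6  7  8  9 10 11 12 13 14 15 16
a[i]:   3  3 34  8  2 31 16  3 13  5 12  1  8  5 29 36
dp:     1  1  2  2  1  3  3  2  3  3  4  1  4  3  5  6
At index 11 the value is 4.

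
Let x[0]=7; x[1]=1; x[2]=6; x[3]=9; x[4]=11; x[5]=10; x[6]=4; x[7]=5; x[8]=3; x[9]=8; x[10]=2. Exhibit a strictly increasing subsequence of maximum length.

Patience tails give the LIS length; then backtrack through the dp parents:
7 → extends → [7]
1 → replaces 7 → [1]
6 → extends → [1, 6]
9 → extends → [1, 6, 9]
11 → extends → [1, 6, 9, 11]
10 → replaces 11 → [1, 6, 9, 10]
4 → replaces 6 → [1, 4, 9, 10]
5 → replaces 9 → [1, 4, 5, 10]
3 → replaces 4 → [1, 3, 5, 10]
8 → replaces 10 → [1, 3, 5, 8]
2 → replaces 3 → [1, 2, 5, 8]
Length 4; one witness is 1, 6, 9, 11.

1, 6, 9, 11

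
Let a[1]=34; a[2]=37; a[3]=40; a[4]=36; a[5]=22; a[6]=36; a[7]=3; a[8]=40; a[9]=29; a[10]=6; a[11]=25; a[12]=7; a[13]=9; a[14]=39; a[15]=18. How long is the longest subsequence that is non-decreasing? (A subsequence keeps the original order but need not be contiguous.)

5

Track the smallest tail for each achievable length (allowing ties):
34 → extends → [34]
37 → extends → [34, 37]
40 → extends → [34, 37, 40]
36 → replaces 37 → [34, 36, 40]
22 → replaces 34 → [22, 36, 40]
36 → replaces 40 → [22, 36, 36]
3 → replaces 22 → [3, 36, 36]
40 → extends → [3, 36, 36, 40]
29 → replaces 36 → [3, 29, 36, 40]
6 → replaces 29 → [3, 6, 36, 40]
25 → replaces 36 → [3, 6, 25, 40]
7 → replaces 25 → [3, 6, 7, 40]
9 → replaces 40 → [3, 6, 7, 9]
39 → extends → [3, 6, 7, 9, 39]
18 → replaces 39 → [3, 6, 7, 9, 18]
Five tails, so the longest non-decreasing subsequence has length 5 (e.g. 3, 6, 7, 9, 39).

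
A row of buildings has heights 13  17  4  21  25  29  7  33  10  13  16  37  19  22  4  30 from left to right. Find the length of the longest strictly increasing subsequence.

8

Track the smallest tail for each achievable length (strict):
13 → extends → [13]
17 → extends → [13, 17]
4 → replaces 13 → [4, 17]
21 → extends → [4, 17, 21]
25 → extends → [4, 17, 21, 25]
29 → extends → [4, 17, 21, 25, 29]
7 → replaces 17 → [4, 7, 21, 25, 29]
33 → extends → [4, 7, 21, 25, 29, 33]
10 → replaces 21 → [4, 7, 10, 25, 29, 33]
13 → replaces 25 → [4, 7, 10, 13, 29, 33]
16 → replaces 29 → [4, 7, 10, 13, 16, 33]
37 → extends → [4, 7, 10, 13, 16, 33, 37]
19 → replaces 33 → [4, 7, 10, 13, 16, 19, 37]
22 → replaces 37 → [4, 7, 10, 13, 16, 19, 22]
4 → already a tail → [4, 7, 10, 13, 16, 19, 22]
30 → extends → [4, 7, 10, 13, 16, 19, 22, 30]
Eight tails, so the longest strictly increasing subsequence has length 8 (e.g. 4, 7, 10, 13, 16, 19, 22, 30).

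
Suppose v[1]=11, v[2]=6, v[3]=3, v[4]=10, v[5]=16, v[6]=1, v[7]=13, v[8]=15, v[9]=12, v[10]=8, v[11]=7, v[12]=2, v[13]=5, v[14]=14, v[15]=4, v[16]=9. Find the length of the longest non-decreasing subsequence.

4

Track the smallest tail for each achievable length (allowing ties):
11 → extends → [11]
6 → replaces 11 → [6]
3 → replaces 6 → [3]
10 → extends → [3, 10]
16 → extends → [3, 10, 16]
1 → replaces 3 → [1, 10, 16]
13 → replaces 16 → [1, 10, 13]
15 → extends → [1, 10, 13, 15]
12 → replaces 13 → [1, 10, 12, 15]
8 → replaces 10 → [1, 8, 12, 15]
7 → replaces 8 → [1, 7, 12, 15]
2 → replaces 7 → [1, 2, 12, 15]
5 → replaces 12 → [1, 2, 5, 15]
14 → replaces 15 → [1, 2, 5, 14]
4 → replaces 5 → [1, 2, 4, 14]
9 → replaces 14 → [1, 2, 4, 9]
Four tails, so the longest non-decreasing subsequence has length 4 (e.g. 6, 10, 13, 15).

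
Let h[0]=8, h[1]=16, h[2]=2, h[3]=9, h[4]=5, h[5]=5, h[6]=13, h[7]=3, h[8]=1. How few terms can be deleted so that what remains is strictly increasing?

Fewest deletions = n − (longest strictly increasing subsequence).
Patience tails:
8 → extends → [8]
16 → extends → [8, 16]
2 → replaces 8 → [2, 16]
9 → replaces 16 → [2, 9]
5 → replaces 9 → [2, 5]
5 → already a tail → [2, 5]
13 → extends → [2, 5, 13]
3 → replaces 5 → [2, 3, 13]
1 → replaces 2 → [1, 3, 13]
Longest strictly increasing subsequence has length 3, so deletions = 9 − 3 = 6.

6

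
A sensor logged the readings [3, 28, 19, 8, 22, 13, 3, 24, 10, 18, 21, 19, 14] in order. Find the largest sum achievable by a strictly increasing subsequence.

Let S[i] be the best sum of a strictly increasing subsequence ending at i:
i:      1  2  3  4  5  6  7  8  9 10 11 12 13
a[i]:   3 28 19  8 22 13  3 24 10 18 21 19 14
S:      3 31 22 11 44 24  3 68 21 42 63 61 38
Maximum is 68 (e.g. 3 + 19 + 22 + 24).

68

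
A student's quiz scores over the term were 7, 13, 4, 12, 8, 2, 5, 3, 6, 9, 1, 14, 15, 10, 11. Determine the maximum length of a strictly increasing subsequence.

6

Let dp[i] be the length of the longest such subsequence ending at index i:
i:      1  2  3  4  5  6  7  8  9 10 11 12 13 14 15
a[i]:   7 13  4 12  8  2  5  3  6  9  1 14 15 10 11
dp:     1  2  1  2  2  1  2  2  3  4  1  5  6  5  6
Maximum dp value is 6.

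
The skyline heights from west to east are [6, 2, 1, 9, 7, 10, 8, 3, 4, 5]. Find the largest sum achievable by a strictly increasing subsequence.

25

Let S[i] be the best sum of a strictly increasing subsequence ending at i:
i:      1  2  3  4  5  6  7  8  9 10
a[i]:   6  2  1  9  7 10  8  3  4  5
S:      6  2  1 15 13 25 21  5  9 14
Maximum is 25 (e.g. 6 + 9 + 10).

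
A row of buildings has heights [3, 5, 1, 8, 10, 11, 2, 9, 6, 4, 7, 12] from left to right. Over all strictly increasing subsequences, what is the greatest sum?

Let S[i] be the best sum of a strictly increasing subsequence ending at i:
i:      1  2  3  4  5  6  7  8  9 10 11 12
a[i]:   3  5  1  8 10 11  2  9  6  4  7 12
S:      3  8  1 16 26 37  3 25 14  7 21 49
Maximum is 49 (e.g. 3 + 5 + 8 + 10 + 11 + 12).

49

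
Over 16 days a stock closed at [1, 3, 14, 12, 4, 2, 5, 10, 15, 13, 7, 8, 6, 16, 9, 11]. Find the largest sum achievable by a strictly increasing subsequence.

Let S[i] be the best sum of a strictly increasing subsequence ending at i:
i:      1  2  3  4  5  6  7  8  9 10 11 12 13 14 15 16
a[i]:   1  3 14 12  4  2  5 10 15 13  7  8  6 16  9 11
S:      1  4 18 16  8  3 13 23 38 36 20 28 19 54 37 48
Maximum is 54 (e.g. 1 + 3 + 4 + 5 + 10 + 15 + 16).

54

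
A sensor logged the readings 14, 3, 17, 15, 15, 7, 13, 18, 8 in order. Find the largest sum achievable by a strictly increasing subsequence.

Let S[i] be the best sum of a strictly increasing subsequence ending at i:
i:      1  2  3  4  5  6  7  8  9
a[i]:  14  3 17 15 15  7 13 18  8
S:     14  3 31 29 29 10 23 49 18
Maximum is 49 (e.g. 14 + 17 + 18).

49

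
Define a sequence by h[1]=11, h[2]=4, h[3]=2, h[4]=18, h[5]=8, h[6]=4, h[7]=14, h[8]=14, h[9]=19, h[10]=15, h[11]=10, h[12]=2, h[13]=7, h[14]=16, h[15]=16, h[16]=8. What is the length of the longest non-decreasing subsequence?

Let dp[i] be the length of the longest such subsequence ending at index i:
i:      1  2  3  4  5  6  7  8  9 10 11 12 13 14 15 16
h[i]:  11  4  2 18  8  4 14 14 19 15 10  2  7 16 16  8
dp:     1  1  1  2  2  2  3  4  5  5  3  2  3  6  7  4
Maximum dp value is 7.

7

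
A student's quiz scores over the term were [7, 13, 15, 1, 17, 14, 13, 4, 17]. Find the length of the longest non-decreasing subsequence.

5

Let dp[i] be the length of the longest such subsequence ending at index i:
i:      1  2  3  4  5  6  7  8  9
a[i]:   7 13 15  1 17 14 13  4 17
dp:     1  2  3  1  4  3  3  2  5
Maximum dp value is 5.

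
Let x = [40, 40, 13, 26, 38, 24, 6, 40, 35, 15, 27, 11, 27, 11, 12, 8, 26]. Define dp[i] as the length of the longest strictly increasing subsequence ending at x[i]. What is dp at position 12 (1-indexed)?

dp[i] = 1 + max{dp[j] : j<i, x[j]<x[i]} (or 1 if no such j):
i:      1  2  3  4  5  6  7  8  9 10 11 12 13 14 15 16 17
x[i]:  40 40 13 26 38 24  6 40 35 15 27 11 27 11 12  8 26
dp:     1  1  1  2  3  2  1  4  3  2  3  2  3  2  3  2  4
At index 12 the value is 2.

2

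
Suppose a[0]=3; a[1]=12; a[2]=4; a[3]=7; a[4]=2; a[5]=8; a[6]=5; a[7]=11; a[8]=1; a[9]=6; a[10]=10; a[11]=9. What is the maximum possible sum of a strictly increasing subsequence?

Let S[i] be the best sum of a strictly increasing subsequence ending at i:
i:      0  1  2  3  4  5  6  7  8  9 10 11
a[i]:   3 12  4  7  2  8  5 11  1  6 10  9
S:      3 15  7 14  2 22 12 33  1 18 32 31
Maximum is 33 (e.g. 3 + 4 + 7 + 8 + 11).

33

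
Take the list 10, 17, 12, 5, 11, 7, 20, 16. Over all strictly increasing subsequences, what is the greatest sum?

Let S[i] be the best sum of a strictly increasing subsequence ending at i:
i:      1  2  3  4  5  6  7  8
a[i]:  10 17 12  5 11  7 20 16
S:     10 27 22  5 21 12 47 38
Maximum is 47 (e.g. 10 + 17 + 20).

47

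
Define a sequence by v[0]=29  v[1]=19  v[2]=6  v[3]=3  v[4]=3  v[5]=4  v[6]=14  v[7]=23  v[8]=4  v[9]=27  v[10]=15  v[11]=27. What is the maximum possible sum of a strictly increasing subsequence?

Let S[i] be the best sum of a strictly increasing subsequence ending at i:
i:      0  1  2  3  4  5  6  7  8  9 10 11
v[i]:  29 19  6  3  3  4 14 23  4 27 15 27
S:     29 19  6  3  3  7 21 44  7 71 36 71
Maximum is 71 (e.g. 3 + 4 + 14 + 23 + 27).

71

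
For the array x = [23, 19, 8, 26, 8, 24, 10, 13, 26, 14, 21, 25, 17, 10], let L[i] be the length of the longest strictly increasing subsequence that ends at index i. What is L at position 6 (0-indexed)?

dp[i] = 1 + max{dp[j] : j<i, x[j]<x[i]} (or 1 if no such j):
i:      0  1  2  3  4  5  6  7  8  9 10 11 12 13
x[i]:  23 19  8 26  8 24 10 13 26 14 21 25 17 10
dp:     1  1  1  2  1  2  2  3  4  4  5  6  5  2
At index 6 the value is 2.

2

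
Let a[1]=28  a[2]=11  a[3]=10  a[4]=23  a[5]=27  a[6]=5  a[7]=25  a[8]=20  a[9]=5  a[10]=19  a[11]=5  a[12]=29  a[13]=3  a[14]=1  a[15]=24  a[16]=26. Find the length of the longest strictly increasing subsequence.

Let dp[i] be the length of the longest such subsequence ending at index i:
i:      1  2  3  4  5  6  7  8  9 10 11 12 13 14 15 16
a[i]:  28 11 10 23 27  5 25 20  5 19  5 29  3  1 24 26
dp:     1  1  1  2  3  1  3  2  1  2  1  4  1  1  3  4
Maximum dp value is 4.

4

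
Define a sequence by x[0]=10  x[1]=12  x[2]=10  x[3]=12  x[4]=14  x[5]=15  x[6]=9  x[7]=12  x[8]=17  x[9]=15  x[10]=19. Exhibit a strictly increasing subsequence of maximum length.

Patience tails give the LIS length; then backtrack through the dp parents:
10 → extends → [10]
12 → extends → [10, 12]
10 → already a tail → [10, 12]
12 → already a tail → [10, 12]
14 → extends → [10, 12, 14]
15 → extends → [10, 12, 14, 15]
9 → replaces 10 → [9, 12, 14, 15]
12 → already a tail → [9, 12, 14, 15]
17 → extends → [9, 12, 14, 15, 17]
15 → already a tail → [9, 12, 14, 15, 17]
19 → extends → [9, 12, 14, 15, 17, 19]
Length 6; one witness is 10, 12, 14, 15, 17, 19.

10, 12, 14, 15, 17, 19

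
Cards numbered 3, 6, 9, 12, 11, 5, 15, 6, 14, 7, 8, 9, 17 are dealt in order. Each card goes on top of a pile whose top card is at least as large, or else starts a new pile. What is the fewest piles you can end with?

Place each on the leftmost legal pile:
3 → new pile 1 (tops now [3])
6 → new pile 2 (tops now [3, 6])
9 → new pile 3 (tops now [3, 6, 9])
12 → new pile 4 (tops now [3, 6, 9, 12])
11 → pile 4 (tops now [3, 6, 9, 11])
5 → pile 2 (tops now [3, 5, 9, 11])
15 → new pile 5 (tops now [3, 5, 9, 11, 15])
6 → pile 3 (tops now [3, 5, 6, 11, 15])
14 → pile 5 (tops now [3, 5, 6, 11, 14])
7 → pile 4 (tops now [3, 5, 6, 7, 14])
8 → pile 5 (tops now [3, 5, 6, 7, 8])
9 → new pile 6 (tops now [3, 5, 6, 7, 8, 9])
17 → new pile 7 (tops now [3, 5, 6, 7, 8, 9, 17])
Seven piles.

7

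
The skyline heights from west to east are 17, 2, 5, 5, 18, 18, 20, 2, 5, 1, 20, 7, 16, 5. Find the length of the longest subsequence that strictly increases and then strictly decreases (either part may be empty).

inc[i] = longest strictly increasing subsequence ending at i; dec[i] = longest strictly decreasing subsequence starting at i:
i:      1  2  3  4  5  6  7  8  9 10 11 12 13 14
a[i]:  17  2  5  5 18 18 20  2  5  1 20  7 16  5
inc:    1  1  2  2  3  3  4  1  2  1  4  3  4  2
dec:    4  2  3  3  3  3  3  2  2  1  3  2  2  1
Best peak at i=7 (value 20): inc=4, dec=3, length 4+3−1 = 6.

6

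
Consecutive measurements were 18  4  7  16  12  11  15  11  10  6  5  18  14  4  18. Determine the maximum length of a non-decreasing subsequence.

6

Let dp[i] be the length of the longest such subsequence ending at index i:
i:      1  2  3  4  5  6  7  8  9 10 11 12 13 14 15
a[i]:  18  4  7 16 12 11 15 11 10  6  5 18 14  4 18
dp:     1  1  2  3  3  3  4  4  3  2  2  5  5  2  6
Maximum dp value is 6.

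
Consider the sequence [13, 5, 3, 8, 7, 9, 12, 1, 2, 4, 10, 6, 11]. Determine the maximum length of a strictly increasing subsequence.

5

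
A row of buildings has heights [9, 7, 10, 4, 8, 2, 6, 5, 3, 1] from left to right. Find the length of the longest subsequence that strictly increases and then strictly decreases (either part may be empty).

7

inc[i] = longest strictly increasing subsequence ending at i; dec[i] = longest strictly decreasing subsequence starting at i:
i:      1  2  3  4  5  6  7  8  9 10
a[i]:   9  7 10  4  8  2  6  5  3  1
inc:    1  1  2  1  2  1  2  2  2  1
dec:    6  5  6  3  5  2  4  3  2  1
Best peak at i=3 (value 10): inc=2, dec=6, length 2+6−1 = 7.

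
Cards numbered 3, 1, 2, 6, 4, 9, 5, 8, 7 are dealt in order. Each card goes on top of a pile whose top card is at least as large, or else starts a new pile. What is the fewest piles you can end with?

5

Place each on the leftmost legal pile:
3 → new pile 1 (tops now [3])
1 → pile 1 (tops now [1])
2 → new pile 2 (tops now [1, 2])
6 → new pile 3 (tops now [1, 2, 6])
4 → pile 3 (tops now [1, 2, 4])
9 → new pile 4 (tops now [1, 2, 4, 9])
5 → pile 4 (tops now [1, 2, 4, 5])
8 → new pile 5 (tops now [1, 2, 4, 5, 8])
7 → pile 5 (tops now [1, 2, 4, 5, 7])
Five piles.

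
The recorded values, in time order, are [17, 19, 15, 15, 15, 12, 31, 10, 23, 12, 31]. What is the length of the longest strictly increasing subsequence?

4

Track the smallest tail for each achievable length (strict):
17 → extends → [17]
19 → extends → [17, 19]
15 → replaces 17 → [15, 19]
15 → already a tail → [15, 19]
15 → already a tail → [15, 19]
12 → replaces 15 → [12, 19]
31 → extends → [12, 19, 31]
10 → replaces 12 → [10, 19, 31]
23 → replaces 31 → [10, 19, 23]
12 → replaces 19 → [10, 12, 23]
31 → extends → [10, 12, 23, 31]
Four tails, so the longest strictly increasing subsequence has length 4 (e.g. 17, 19, 23, 31).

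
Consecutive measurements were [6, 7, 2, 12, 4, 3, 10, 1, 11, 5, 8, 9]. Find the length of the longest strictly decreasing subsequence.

4

Negate each value so 'decreasing' becomes 'increasing', then run patience tails on the negated sequence:
-6 → extends → [-6]
-7 → replaces -6 → [-7]
-2 → extends → [-7, -2]
-12 → replaces -7 → [-12, -2]
-4 → replaces -2 → [-12, -4]
-3 → extends → [-12, -4, -3]
-10 → replaces -4 → [-12, -10, -3]
-1 → extends → [-12, -10, -3, -1]
-11 → replaces -10 → [-12, -11, -3, -1]
-5 → replaces -3 → [-12, -11, -5, -1]
-8 → replaces -5 → [-12, -11, -8, -1]
-9 → replaces -8 → [-12, -11, -9, -1]
Four tails, so the longest strictly decreasing subsequence of the original has length 4.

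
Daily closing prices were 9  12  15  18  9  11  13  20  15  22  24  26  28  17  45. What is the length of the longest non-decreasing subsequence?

10

Track the smallest tail for each achievable length (allowing ties):
9 → extends → [9]
12 → extends → [9, 12]
15 → extends → [9, 12, 15]
18 → extends → [9, 12, 15, 18]
9 → replaces 12 → [9, 9, 15, 18]
11 → replaces 15 → [9, 9, 11, 18]
13 → replaces 18 → [9, 9, 11, 13]
20 → extends → [9, 9, 11, 13, 20]
15 → replaces 20 → [9, 9, 11, 13, 15]
22 → extends → [9, 9, 11, 13, 15, 22]
24 → extends → [9, 9, 11, 13, 15, 22, 24]
26 → extends → [9, 9, 11, 13, 15, 22, 24, 26]
28 → extends → [9, 9, 11, 13, 15, 22, 24, 26, 28]
17 → replaces 22 → [9, 9, 11, 13, 15, 17, 24, 26, 28]
45 → extends → [9, 9, 11, 13, 15, 17, 24, 26, 28, 45]
Ten tails, so the longest non-decreasing subsequence has length 10 (e.g. 9, 12, 15, 18, 20, 22, 24, 26, 28, 45).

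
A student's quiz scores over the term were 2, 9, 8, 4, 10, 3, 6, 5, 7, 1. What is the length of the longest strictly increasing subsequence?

4

Track the smallest tail for each achievable length (strict):
2 → extends → [2]
9 → extends → [2, 9]
8 → replaces 9 → [2, 8]
4 → replaces 8 → [2, 4]
10 → extends → [2, 4, 10]
3 → replaces 4 → [2, 3, 10]
6 → replaces 10 → [2, 3, 6]
5 → replaces 6 → [2, 3, 5]
7 → extends → [2, 3, 5, 7]
1 → replaces 2 → [1, 3, 5, 7]
Four tails, so the longest strictly increasing subsequence has length 4 (e.g. 2, 4, 6, 7).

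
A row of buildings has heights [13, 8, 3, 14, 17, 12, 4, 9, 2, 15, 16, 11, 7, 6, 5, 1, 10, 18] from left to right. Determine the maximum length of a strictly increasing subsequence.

6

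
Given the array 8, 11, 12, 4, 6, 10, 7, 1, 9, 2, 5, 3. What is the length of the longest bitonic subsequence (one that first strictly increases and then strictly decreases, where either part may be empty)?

inc[i] = longest strictly increasing subsequence ending at i; dec[i] = longest strictly decreasing subsequence starting at i:
i:      1  2  3  4  5  6  7  8  9 10 11 12
a[i]:   8 11 12  4  6 10  7  1  9  2  5  3
inc:    1  2  3  1  2  3  3  1  4  2  3  3
dec:    4  5  5  2  3  4  3  1  3  1  2  1
Best peak at i=3 (value 12): inc=3, dec=5, length 3+5−1 = 7.

7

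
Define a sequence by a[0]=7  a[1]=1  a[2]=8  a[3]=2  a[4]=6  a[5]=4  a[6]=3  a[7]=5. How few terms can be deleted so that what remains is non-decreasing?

Fewest deletions = n − (longest non-decreasing subsequence).
i:     0 1 2 3 4 5 6 7
a[i]:  7 1 8 2 6 4 3 5
dp:    1 1 2 2 3 3 3 4
max dp = 4, so deletions = 8 − 4 = 4.

4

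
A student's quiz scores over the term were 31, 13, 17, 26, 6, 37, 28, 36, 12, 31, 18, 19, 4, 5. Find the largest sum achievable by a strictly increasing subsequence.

120

Let S[i] be the best sum of a strictly increasing subsequence ending at i:
i:       1   2   3   4   5   6   7   8   9  10  11  12  13  14
a[i]:   31  13  17  26   6  37  28  36  12  31  18  19   4   5
S:      31  13  30  56   6  93  84 120  18 115  48  67   4   9
Maximum is 120 (e.g. 13 + 17 + 26 + 28 + 36).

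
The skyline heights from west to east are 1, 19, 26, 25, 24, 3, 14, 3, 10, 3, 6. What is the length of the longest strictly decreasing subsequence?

Let dp[i] be the longest strictly decreasing subsequence ending at i:
i:      1  2  3  4  5  6  7  8  9 10 11
a[i]:   1 19 26 25 24  3 14  3 10  3  6
dp:     1  1  1  2  3  4  4  5  5  6  6
Maximum is 6.

6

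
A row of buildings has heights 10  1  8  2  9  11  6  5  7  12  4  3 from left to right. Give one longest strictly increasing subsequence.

1, 8, 9, 11, 12

Patience tails give the LIS length; then backtrack through the dp parents:
10 → extends → [10]
1 → replaces 10 → [1]
8 → extends → [1, 8]
2 → replaces 8 → [1, 2]
9 → extends → [1, 2, 9]
11 → extends → [1, 2, 9, 11]
6 → replaces 9 → [1, 2, 6, 11]
5 → replaces 6 → [1, 2, 5, 11]
7 → replaces 11 → [1, 2, 5, 7]
12 → extends → [1, 2, 5, 7, 12]
4 → replaces 5 → [1, 2, 4, 7, 12]
3 → replaces 4 → [1, 2, 3, 7, 12]
Length 5; one witness is 1, 8, 9, 11, 12.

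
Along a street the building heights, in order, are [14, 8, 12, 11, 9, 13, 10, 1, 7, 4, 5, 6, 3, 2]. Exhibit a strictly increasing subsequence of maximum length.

1, 4, 5, 6

Patience tails give the LIS length; then backtrack through the dp parents:
14 → extends → [14]
8 → replaces 14 → [8]
12 → extends → [8, 12]
11 → replaces 12 → [8, 11]
9 → replaces 11 → [8, 9]
13 → extends → [8, 9, 13]
10 → replaces 13 → [8, 9, 10]
1 → replaces 8 → [1, 9, 10]
7 → replaces 9 → [1, 7, 10]
4 → replaces 7 → [1, 4, 10]
5 → replaces 10 → [1, 4, 5]
6 → extends → [1, 4, 5, 6]
3 → replaces 4 → [1, 3, 5, 6]
2 → replaces 3 → [1, 2, 5, 6]
Length 4; one witness is 1, 4, 5, 6.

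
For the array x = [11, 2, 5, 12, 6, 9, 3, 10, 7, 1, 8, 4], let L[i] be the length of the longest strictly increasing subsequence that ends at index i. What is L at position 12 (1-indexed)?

dp[i] = 1 + max{dp[j] : j<i, x[j]<x[i]} (or 1 if no such j):
i:      1  2  3  4  5  6  7  8  9 10 11 12
x[i]:  11  2  5 12  6  9  3 10  7  1  8  4
dp:     1  1  2  3  3  4  2  5  4  1  5  3
At index 12 the value is 3.

3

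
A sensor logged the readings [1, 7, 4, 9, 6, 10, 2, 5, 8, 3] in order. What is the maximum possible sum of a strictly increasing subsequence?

27

Let S[i] be the best sum of a strictly increasing subsequence ending at i:
i:      1  2  3  4  5  6  7  8  9 10
a[i]:   1  7  4  9  6 10  2  5  8  3
S:      1  8  5 17 11 27  3 10 19  6
Maximum is 27 (e.g. 1 + 7 + 9 + 10).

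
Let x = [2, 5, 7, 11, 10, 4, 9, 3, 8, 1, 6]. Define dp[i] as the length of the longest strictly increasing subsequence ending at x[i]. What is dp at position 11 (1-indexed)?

3

dp[i] = 1 + max{dp[j] : j<i, x[j]<x[i]} (or 1 if no such j):
i:      1  2  3  4  5  6  7  8  9 10 11
x[i]:   2  5  7 11 10  4  9  3  8  1  6
dp:     1  2  3  4  4  2  4  2  4  1  3
At index 11 the value is 3.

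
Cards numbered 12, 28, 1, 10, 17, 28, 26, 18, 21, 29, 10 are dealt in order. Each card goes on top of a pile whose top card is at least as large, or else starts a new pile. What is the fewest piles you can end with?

6

Place each on the leftmost legal pile:
12 → new pile 1 (tops now [12])
28 → new pile 2 (tops now [12, 28])
1 → pile 1 (tops now [1, 28])
10 → pile 2 (tops now [1, 10])
17 → new pile 3 (tops now [1, 10, 17])
28 → new pile 4 (tops now [1, 10, 17, 28])
26 → pile 4 (tops now [1, 10, 17, 26])
18 → pile 4 (tops now [1, 10, 17, 18])
21 → new pile 5 (tops now [1, 10, 17, 18, 21])
29 → new pile 6 (tops now [1, 10, 17, 18, 21, 29])
10 → pile 2 (tops now [1, 10, 17, 18, 21, 29])
Six piles.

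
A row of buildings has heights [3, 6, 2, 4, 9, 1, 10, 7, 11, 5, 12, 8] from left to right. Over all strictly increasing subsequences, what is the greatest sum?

51

Let S[i] be the best sum of a strictly increasing subsequence ending at i:
i:      1  2  3  4  5  6  7  8  9 10 11 12
a[i]:   3  6  2  4  9  1 10  7 11  5 12  8
S:      3  9  2  7 18  1 28 16 39 12 51 24
Maximum is 51 (e.g. 3 + 6 + 9 + 10 + 11 + 12).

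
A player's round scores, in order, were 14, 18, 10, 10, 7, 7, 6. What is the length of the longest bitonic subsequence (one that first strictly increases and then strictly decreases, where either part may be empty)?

inc[i] = longest strictly increasing subsequence ending at i; dec[i] = longest strictly decreasing subsequence starting at i:
i:      1  2  3  4  5  6  7
a[i]:  14 18 10 10  7  7  6
inc:    1  2  1  1  1  1  1
dec:    4  4  3  3  2  2  1
Best peak at i=2 (value 18): inc=2, dec=4, length 2+4−1 = 5.

5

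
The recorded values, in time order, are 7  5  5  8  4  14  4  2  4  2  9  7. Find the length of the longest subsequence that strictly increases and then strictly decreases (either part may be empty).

5

inc[i] = longest strictly increasing subsequence ending at i; dec[i] = longest strictly decreasing subsequence starting at i:
i:      1  2  3  4  5  6  7  8  9 10 11 12
a[i]:   7  5  5  8  4 14  4  2  4  2  9  7
inc:    1  1  1  2  1  3  1  1  2  1  3  3
dec:    4  3  3  3  2  3  2  1  2  1  2  1
Best peak at i=6 (value 14): inc=3, dec=3, length 3+3−1 = 5.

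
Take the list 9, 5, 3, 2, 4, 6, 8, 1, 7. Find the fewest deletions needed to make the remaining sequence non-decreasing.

5

Fewest deletions = n − (longest non-decreasing subsequence).
i:     1 2 3 4 5 6 7 8 9
a[i]:  9 5 3 2 4 6 8 1 7
dp:    1 1 1 1 2 3 4 1 4
max dp = 4, so deletions = 9 − 4 = 5.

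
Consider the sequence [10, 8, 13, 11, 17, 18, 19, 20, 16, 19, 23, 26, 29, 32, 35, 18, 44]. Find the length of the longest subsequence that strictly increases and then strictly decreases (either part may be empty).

12

inc[i] = longest strictly increasing subsequence ending at i; dec[i] = longest strictly decreasing subsequence starting at i:
i:      1  2  3  4  5  6  7  8  9 10 11 12 13 14 15 16 17
a[i]:  10  8 13 11 17 18 19 20 16 19 23 26 29 32 35 18 44
inc:    1  1  2  2  3  4  5  6  3  5  7  8  9 10 11  4 12
dec:    2  1  2  1  2  2  2  3  1  2  2  2  2  2  2  1  1
Best peak at i=15 (value 35): inc=11, dec=2, length 11+2−1 = 12.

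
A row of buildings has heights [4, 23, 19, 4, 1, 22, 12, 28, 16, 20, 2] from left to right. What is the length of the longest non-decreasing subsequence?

5

Let dp[i] be the length of the longest such subsequence ending at index i:
i:      1  2  3  4  5  6  7  8  9 10 11
a[i]:   4 23 19  4  1 22 12 28 16 20  2
dp:     1  2  2  2  1  3  3  4  4  5  2
Maximum dp value is 5.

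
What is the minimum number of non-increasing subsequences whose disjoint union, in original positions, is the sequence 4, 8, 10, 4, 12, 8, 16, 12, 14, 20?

The minimum number of non-increasing subsequences covering a sequence equals the length of its longest strictly increasing subsequence.
LIS length is 6 (e.g. 4, 8, 10, 12, 16, 20), so 6 piles are needed.

6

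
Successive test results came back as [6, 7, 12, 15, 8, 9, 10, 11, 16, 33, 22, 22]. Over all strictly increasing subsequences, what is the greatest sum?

100

Let S[i] be the best sum of a strictly increasing subsequence ending at i:
i:       1   2   3   4   5   6   7   8   9  10  11  12
a[i]:    6   7  12  15   8   9  10  11  16  33  22  22
S:       6  13  25  40  21  30  40  51  67 100  89  89
Maximum is 100 (e.g. 6 + 7 + 8 + 9 + 10 + 11 + 16 + 33).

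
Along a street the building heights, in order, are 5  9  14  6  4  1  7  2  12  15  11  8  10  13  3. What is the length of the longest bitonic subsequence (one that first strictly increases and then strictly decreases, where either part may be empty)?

8

inc[i] = longest strictly increasing subsequence ending at i; dec[i] = longest strictly decreasing subsequence starting at i:
i:      1  2  3  4  5  6  7  8  9 10 11 12 13 14 15
a[i]:   5  9 14  6  4  1  7  2 12 15 11  8 10 13  3
inc:    1  2  3  2  1  1  3  2  4  5  4  4  5  6  3
dec:    3  4  5  3  2  1  2  1  4  4  3  2  2  2  1
Best peak at i=10 (value 15): inc=5, dec=4, length 5+4−1 = 8.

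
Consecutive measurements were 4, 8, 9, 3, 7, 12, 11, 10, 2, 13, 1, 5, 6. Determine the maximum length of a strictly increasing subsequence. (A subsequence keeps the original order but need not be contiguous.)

5

Let dp[i] be the length of the longest such subsequence ending at index i:
i:      1  2  3  4  5  6  7  8  9 10 11 12 13
a[i]:   4  8  9  3  7 12 11 10  2 13  1  5  6
dp:     1  2  3  1  2  4  4  4  1  5  1  2  3
Maximum dp value is 5.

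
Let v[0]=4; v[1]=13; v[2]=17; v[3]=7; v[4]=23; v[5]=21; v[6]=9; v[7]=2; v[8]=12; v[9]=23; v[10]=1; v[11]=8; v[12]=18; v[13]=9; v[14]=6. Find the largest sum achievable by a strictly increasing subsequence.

78

Let S[i] be the best sum of a strictly increasing subsequence ending at i:
i:      0  1  2  3  4  5  6  7  8  9 10 11 12 13 14
v[i]:   4 13 17  7 23 21  9  2 12 23  1  8 18  9  6
S:      4 17 34 11 57 55 20  2 32 78  1 19 52 28 10
Maximum is 78 (e.g. 4 + 13 + 17 + 21 + 23).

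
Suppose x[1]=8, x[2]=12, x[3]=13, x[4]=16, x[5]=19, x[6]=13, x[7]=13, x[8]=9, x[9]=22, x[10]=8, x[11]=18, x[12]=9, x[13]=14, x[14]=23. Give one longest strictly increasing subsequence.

Patience tails give the LIS length; then backtrack through the dp parents:
8 → extends → [8]
12 → extends → [8, 12]
13 → extends → [8, 12, 13]
16 → extends → [8, 12, 13, 16]
19 → extends → [8, 12, 13, 16, 19]
13 → already a tail → [8, 12, 13, 16, 19]
13 → already a tail → [8, 12, 13, 16, 19]
9 → replaces 12 → [8, 9, 13, 16, 19]
22 → extends → [8, 9, 13, 16, 19, 22]
8 → already a tail → [8, 9, 13, 16, 19, 22]
18 → replaces 19 → [8, 9, 13, 16, 18, 22]
9 → already a tail → [8, 9, 13, 16, 18, 22]
14 → replaces 16 → [8, 9, 13, 14, 18, 22]
23 → extends → [8, 9, 13, 14, 18, 22, 23]
Length 7; one witness is 8, 12, 13, 16, 19, 22, 23.

8, 12, 13, 16, 19, 22, 23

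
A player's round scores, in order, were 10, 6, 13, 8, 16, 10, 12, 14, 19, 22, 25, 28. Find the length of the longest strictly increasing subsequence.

Track the smallest tail for each achievable length (strict):
10 → extends → [10]
6 → replaces 10 → [6]
13 → extends → [6, 13]
8 → replaces 13 → [6, 8]
16 → extends → [6, 8, 16]
10 → replaces 16 → [6, 8, 10]
12 → extends → [6, 8, 10, 12]
14 → extends → [6, 8, 10, 12, 14]
19 → extends → [6, 8, 10, 12, 14, 19]
22 → extends → [6, 8, 10, 12, 14, 19, 22]
25 → extends → [6, 8, 10, 12, 14, 19, 22, 25]
28 → extends → [6, 8, 10, 12, 14, 19, 22, 25, 28]
Nine tails, so the longest strictly increasing subsequence has length 9 (e.g. 6, 8, 10, 12, 14, 19, 22, 25, 28).

9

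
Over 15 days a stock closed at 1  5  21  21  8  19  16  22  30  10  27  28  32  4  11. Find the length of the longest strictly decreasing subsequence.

Let dp[i] be the longest strictly decreasing subsequence ending at i:
i:      1  2  3  4  5  6  7  8  9 10 11 12 13 14 15
a[i]:   1  5 21 21  8 19 16 22 30 10 27 28 32  4 11
dp:     1  1  1  1  2  2  3  1  1  4  2  2  1  5  4
Maximum is 5.

5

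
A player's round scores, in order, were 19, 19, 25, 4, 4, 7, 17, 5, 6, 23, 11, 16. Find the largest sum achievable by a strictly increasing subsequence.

Let S[i] be the best sum of a strictly increasing subsequence ending at i:
i:      1  2  3  4  5  6  7  8  9 10 11 12
a[i]:  19 19 25  4  4  7 17  5  6 23 11 16
S:     19 19 44  4  4 11 28  9 15 51 26 42
Maximum is 51 (e.g. 4 + 7 + 17 + 23).

51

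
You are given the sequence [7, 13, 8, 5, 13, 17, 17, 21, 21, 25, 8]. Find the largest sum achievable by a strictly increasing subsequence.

Let S[i] be the best sum of a strictly increasing subsequence ending at i:
i:      1  2  3  4  5  6  7  8  9 10 11
a[i]:   7 13  8  5 13 17 17 21 21 25  8
S:      7 20 15  5 28 45 45 66 66 91 15
Maximum is 91 (e.g. 7 + 8 + 13 + 17 + 21 + 25).

91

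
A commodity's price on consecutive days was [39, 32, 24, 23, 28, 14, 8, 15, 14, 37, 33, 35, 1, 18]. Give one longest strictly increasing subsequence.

24, 28, 33, 35

Patience tails give the LIS length; then backtrack through the dp parents:
39 → extends → [39]
32 → replaces 39 → [32]
24 → replaces 32 → [24]
23 → replaces 24 → [23]
28 → extends → [23, 28]
14 → replaces 23 → [14, 28]
8 → replaces 14 → [8, 28]
15 → replaces 28 → [8, 15]
14 → replaces 15 → [8, 14]
37 → extends → [8, 14, 37]
33 → replaces 37 → [8, 14, 33]
35 → extends → [8, 14, 33, 35]
1 → replaces 8 → [1, 14, 33, 35]
18 → replaces 33 → [1, 14, 18, 35]
Length 4; one witness is 24, 28, 33, 35.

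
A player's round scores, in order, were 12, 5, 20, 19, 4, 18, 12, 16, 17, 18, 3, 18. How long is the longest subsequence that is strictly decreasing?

Let dp[i] be the longest strictly decreasing subsequence ending at i:
i:      1  2  3  4  5  6  7  8  9 10 11 12
a[i]:  12  5 20 19  4 18 12 16 17 18  3 18
dp:     1  2  1  2  3  3  4  4  4  3  5  3
Maximum is 5.

5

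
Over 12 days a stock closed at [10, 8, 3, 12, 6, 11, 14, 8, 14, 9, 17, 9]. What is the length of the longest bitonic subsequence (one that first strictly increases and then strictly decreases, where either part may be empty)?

inc[i] = longest strictly increasing subsequence ending at i; dec[i] = longest strictly decreasing subsequence starting at i:
i:      1  2  3  4  5  6  7  8  9 10 11 12
a[i]:  10  8  3 12  6 11 14  8 14  9 17  9
inc:    1  1  1  2  2  3  4  3  4  4  5  4
dec:    3  2  1  3  1  2  2  1  2  1  2  1
Best peak at i=11 (value 17): inc=5, dec=2, length 5+2−1 = 6.

6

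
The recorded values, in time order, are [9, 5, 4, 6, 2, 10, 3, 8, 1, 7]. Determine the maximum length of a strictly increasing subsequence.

3

Track the smallest tail for each achievable length (strict):
9 → extends → [9]
5 → replaces 9 → [5]
4 → replaces 5 → [4]
6 → extends → [4, 6]
2 → replaces 4 → [2, 6]
10 → extends → [2, 6, 10]
3 → replaces 6 → [2, 3, 10]
8 → replaces 10 → [2, 3, 8]
1 → replaces 2 → [1, 3, 8]
7 → replaces 8 → [1, 3, 7]
Three tails, so the longest strictly increasing subsequence has length 3 (e.g. 5, 6, 10).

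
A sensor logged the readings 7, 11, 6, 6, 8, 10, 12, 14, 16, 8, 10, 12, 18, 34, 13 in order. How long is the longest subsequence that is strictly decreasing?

3

Negate each value so 'decreasing' becomes 'increasing', then run patience tails on the negated sequence:
-7 → extends → [-7]
-11 → replaces -7 → [-11]
-6 → extends → [-11, -6]
-6 → already a tail → [-11, -6]
-8 → replaces -6 → [-11, -8]
-10 → replaces -8 → [-11, -10]
-12 → replaces -11 → [-12, -10]
-14 → replaces -12 → [-14, -10]
-16 → replaces -14 → [-16, -10]
-8 → extends → [-16, -10, -8]
-10 → already a tail → [-16, -10, -8]
-12 → replaces -10 → [-16, -12, -8]
-18 → replaces -16 → [-18, -12, -8]
-34 → replaces -18 → [-34, -12, -8]
-13 → replaces -12 → [-34, -13, -8]
Three tails, so the longest strictly decreasing subsequence of the original has length 3.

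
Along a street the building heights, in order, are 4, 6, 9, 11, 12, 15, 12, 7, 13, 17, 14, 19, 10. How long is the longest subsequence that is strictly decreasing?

3

Negate each value so 'decreasing' becomes 'increasing', then run patience tails on the negated sequence:
-4 → extends → [-4]
-6 → replaces -4 → [-6]
-9 → replaces -6 → [-9]
-11 → replaces -9 → [-11]
-12 → replaces -11 → [-12]
-15 → replaces -12 → [-15]
-12 → extends → [-15, -12]
-7 → extends → [-15, -12, -7]
-13 → replaces -12 → [-15, -13, -7]
-17 → replaces -15 → [-17, -13, -7]
-14 → replaces -13 → [-17, -14, -7]
-19 → replaces -17 → [-19, -14, -7]
-10 → replaces -7 → [-19, -14, -10]
Three tails, so the longest strictly decreasing subsequence of the original has length 3.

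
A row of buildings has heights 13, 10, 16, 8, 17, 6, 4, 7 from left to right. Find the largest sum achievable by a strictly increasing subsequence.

46

Let S[i] be the best sum of a strictly increasing subsequence ending at i:
i:      1  2  3  4  5  6  7  8
a[i]:  13 10 16  8 17  6  4  7
S:     13 10 29  8 46  6  4 13
Maximum is 46 (e.g. 13 + 16 + 17).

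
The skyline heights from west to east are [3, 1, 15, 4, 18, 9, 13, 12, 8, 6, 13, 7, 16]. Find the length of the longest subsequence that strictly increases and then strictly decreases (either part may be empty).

7

inc[i] = longest strictly increasing subsequence ending at i; dec[i] = longest strictly decreasing subsequence starting at i:
i:      1  2  3  4  5  6  7  8  9 10 11 12 13
a[i]:   3  1 15  4 18  9 13 12  8  6 13  7 16
inc:    1  1  2  2  3  3  4  4  3  3  5  4  6
dec:    2  1  5  1  5  3  4  3  2  1  2  1  1
Best peak at i=5 (value 18): inc=3, dec=5, length 3+5−1 = 7.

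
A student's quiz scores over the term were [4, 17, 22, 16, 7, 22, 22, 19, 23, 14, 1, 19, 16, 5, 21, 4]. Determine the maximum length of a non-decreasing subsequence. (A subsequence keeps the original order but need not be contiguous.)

6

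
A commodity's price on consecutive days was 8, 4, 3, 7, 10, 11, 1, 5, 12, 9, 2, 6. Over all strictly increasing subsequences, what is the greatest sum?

44

Let S[i] be the best sum of a strictly increasing subsequence ending at i:
i:      1  2  3  4  5  6  7  8  9 10 11 12
a[i]:   8  4  3  7 10 11  1  5 12  9  2  6
S:      8  4  3 11 21 32  1  9 44 20  3 15
Maximum is 44 (e.g. 4 + 7 + 10 + 11 + 12).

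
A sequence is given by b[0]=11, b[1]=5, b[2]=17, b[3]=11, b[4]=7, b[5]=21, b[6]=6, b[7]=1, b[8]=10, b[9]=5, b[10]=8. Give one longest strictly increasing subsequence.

11, 17, 21

Patience tails give the LIS length; then backtrack through the dp parents:
11 → extends → [11]
5 → replaces 11 → [5]
17 → extends → [5, 17]
11 → replaces 17 → [5, 11]
7 → replaces 11 → [5, 7]
21 → extends → [5, 7, 21]
6 → replaces 7 → [5, 6, 21]
1 → replaces 5 → [1, 6, 21]
10 → replaces 21 → [1, 6, 10]
5 → replaces 6 → [1, 5, 10]
8 → replaces 10 → [1, 5, 8]
Length 3; one witness is 11, 17, 21.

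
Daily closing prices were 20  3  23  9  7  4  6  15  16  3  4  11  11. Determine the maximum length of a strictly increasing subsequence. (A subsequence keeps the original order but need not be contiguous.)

Let dp[i] be the length of the longest such subsequence ending at index i:
i:      1  2  3  4  5  6  7  8  9 10 11 12 13
a[i]:  20  3 23  9  7  4  6 15 16  3  4 11 11
dp:     1  1  2  2  2  2  3  4  5  1  2  4  4
Maximum dp value is 5.

5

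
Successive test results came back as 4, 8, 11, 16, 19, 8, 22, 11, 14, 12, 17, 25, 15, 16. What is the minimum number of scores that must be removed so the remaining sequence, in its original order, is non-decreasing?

7

Fewest deletions = n − (longest non-decreasing subsequence).
i:      1  2  3  4  5  6  7  8  9 10 11 12 13 14
a[i]:   4  8 11 16 19  8 22 11 14 12 17 25 15 16
dp:     1  2  3  4  5  3  6  4  5  5  6  7  6  7
max dp = 7, so deletions = 14 − 7 = 7.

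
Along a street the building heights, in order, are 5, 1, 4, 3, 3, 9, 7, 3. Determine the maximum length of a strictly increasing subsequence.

Track the smallest tail for each achievable length (strict):
5 → extends → [5]
1 → replaces 5 → [1]
4 → extends → [1, 4]
3 → replaces 4 → [1, 3]
3 → already a tail → [1, 3]
9 → extends → [1, 3, 9]
7 → replaces 9 → [1, 3, 7]
3 → already a tail → [1, 3, 7]
Three tails, so the longest strictly increasing subsequence has length 3 (e.g. 1, 4, 9).

3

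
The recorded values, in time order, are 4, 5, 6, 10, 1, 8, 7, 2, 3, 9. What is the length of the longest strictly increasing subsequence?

Track the smallest tail for each achievable length (strict):
4 → extends → [4]
5 → extends → [4, 5]
6 → extends → [4, 5, 6]
10 → extends → [4, 5, 6, 10]
1 → replaces 4 → [1, 5, 6, 10]
8 → replaces 10 → [1, 5, 6, 8]
7 → replaces 8 → [1, 5, 6, 7]
2 → replaces 5 → [1, 2, 6, 7]
3 → replaces 6 → [1, 2, 3, 7]
9 → extends → [1, 2, 3, 7, 9]
Five tails, so the longest strictly increasing subsequence has length 5 (e.g. 4, 5, 6, 8, 9).

5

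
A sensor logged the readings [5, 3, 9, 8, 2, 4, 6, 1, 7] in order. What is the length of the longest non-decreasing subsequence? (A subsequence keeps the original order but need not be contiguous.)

4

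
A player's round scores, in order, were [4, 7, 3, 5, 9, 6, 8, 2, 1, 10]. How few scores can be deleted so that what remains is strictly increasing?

5

Fewest deletions = n − (longest strictly increasing subsequence).
Patience tails:
4 → extends → [4]
7 → extends → [4, 7]
3 → replaces 4 → [3, 7]
5 → replaces 7 → [3, 5]
9 → extends → [3, 5, 9]
6 → replaces 9 → [3, 5, 6]
8 → extends → [3, 5, 6, 8]
2 → replaces 3 → [2, 5, 6, 8]
1 → replaces 2 → [1, 5, 6, 8]
10 → extends → [1, 5, 6, 8, 10]
Longest strictly increasing subsequence has length 5, so deletions = 10 − 5 = 5.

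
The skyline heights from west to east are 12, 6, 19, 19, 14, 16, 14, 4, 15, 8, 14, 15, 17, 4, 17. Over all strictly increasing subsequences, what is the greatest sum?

60

Let S[i] be the best sum of a strictly increasing subsequence ending at i:
i:      1  2  3  4  5  6  7  8  9 10 11 12 13 14 15
a[i]:  12  6 19 19 14 16 14  4 15  8 14 15 17  4 17
S:     12  6 31 31 26 42 26  4 41 14 28 43 60  4 60
Maximum is 60 (e.g. 6 + 8 + 14 + 15 + 17).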